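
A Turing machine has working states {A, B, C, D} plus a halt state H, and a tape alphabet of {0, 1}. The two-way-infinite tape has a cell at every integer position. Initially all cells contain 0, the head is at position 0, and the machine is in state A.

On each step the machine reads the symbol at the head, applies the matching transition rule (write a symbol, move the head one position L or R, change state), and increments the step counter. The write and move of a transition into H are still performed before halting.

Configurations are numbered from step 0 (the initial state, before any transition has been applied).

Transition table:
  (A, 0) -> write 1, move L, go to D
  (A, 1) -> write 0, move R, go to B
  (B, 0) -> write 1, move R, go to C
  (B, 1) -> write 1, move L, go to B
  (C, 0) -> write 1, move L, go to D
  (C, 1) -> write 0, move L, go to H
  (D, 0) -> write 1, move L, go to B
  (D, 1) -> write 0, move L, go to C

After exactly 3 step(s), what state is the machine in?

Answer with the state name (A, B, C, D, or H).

Step 1: in state A at pos 0, read 0 -> (A,0)->write 1,move L,goto D. Now: state=D, head=-1, tape[-2..1]=0010 (head:  ^)
Step 2: in state D at pos -1, read 0 -> (D,0)->write 1,move L,goto B. Now: state=B, head=-2, tape[-3..1]=00110 (head:  ^)
Step 3: in state B at pos -2, read 0 -> (B,0)->write 1,move R,goto C. Now: state=C, head=-1, tape[-3..1]=01110 (head:   ^)

Answer: C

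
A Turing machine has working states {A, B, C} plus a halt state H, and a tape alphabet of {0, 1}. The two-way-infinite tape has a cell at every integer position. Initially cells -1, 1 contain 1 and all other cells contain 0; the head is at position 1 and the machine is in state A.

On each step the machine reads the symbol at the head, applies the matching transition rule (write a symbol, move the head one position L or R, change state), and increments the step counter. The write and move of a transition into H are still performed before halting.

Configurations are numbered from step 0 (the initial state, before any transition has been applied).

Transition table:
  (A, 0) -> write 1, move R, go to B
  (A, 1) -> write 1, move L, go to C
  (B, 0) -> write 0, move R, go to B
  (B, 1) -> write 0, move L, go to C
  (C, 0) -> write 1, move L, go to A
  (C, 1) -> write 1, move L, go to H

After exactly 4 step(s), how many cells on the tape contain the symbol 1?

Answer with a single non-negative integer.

Answer: 4

Derivation:
Step 1: in state A at pos 1, read 1 -> (A,1)->write 1,move L,goto C. Now: state=C, head=0, tape[-2..2]=01010 (head:   ^)
Step 2: in state C at pos 0, read 0 -> (C,0)->write 1,move L,goto A. Now: state=A, head=-1, tape[-2..2]=01110 (head:  ^)
Step 3: in state A at pos -1, read 1 -> (A,1)->write 1,move L,goto C. Now: state=C, head=-2, tape[-3..2]=001110 (head:  ^)
Step 4: in state C at pos -2, read 0 -> (C,0)->write 1,move L,goto A. Now: state=A, head=-3, tape[-4..2]=0011110 (head:  ^)
Cells containing 1 after step 4: {-2, -1, 0, 1} -> 4 cell(s)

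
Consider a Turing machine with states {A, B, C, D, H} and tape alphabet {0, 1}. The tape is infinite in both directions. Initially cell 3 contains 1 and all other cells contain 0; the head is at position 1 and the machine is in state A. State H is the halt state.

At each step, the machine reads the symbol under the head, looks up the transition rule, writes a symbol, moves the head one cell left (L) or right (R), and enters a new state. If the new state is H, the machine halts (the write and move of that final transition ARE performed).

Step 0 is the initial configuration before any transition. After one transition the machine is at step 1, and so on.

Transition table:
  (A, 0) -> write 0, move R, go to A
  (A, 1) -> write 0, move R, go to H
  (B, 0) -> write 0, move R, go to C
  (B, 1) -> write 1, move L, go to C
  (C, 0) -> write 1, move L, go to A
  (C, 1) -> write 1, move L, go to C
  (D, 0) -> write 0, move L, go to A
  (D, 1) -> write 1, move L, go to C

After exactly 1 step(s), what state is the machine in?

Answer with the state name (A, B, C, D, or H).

Answer: A

Derivation:
Step 1: in state A at pos 1, read 0 -> (A,0)->write 0,move R,goto A. Now: state=A, head=2, tape[0..4]=00010 (head:   ^)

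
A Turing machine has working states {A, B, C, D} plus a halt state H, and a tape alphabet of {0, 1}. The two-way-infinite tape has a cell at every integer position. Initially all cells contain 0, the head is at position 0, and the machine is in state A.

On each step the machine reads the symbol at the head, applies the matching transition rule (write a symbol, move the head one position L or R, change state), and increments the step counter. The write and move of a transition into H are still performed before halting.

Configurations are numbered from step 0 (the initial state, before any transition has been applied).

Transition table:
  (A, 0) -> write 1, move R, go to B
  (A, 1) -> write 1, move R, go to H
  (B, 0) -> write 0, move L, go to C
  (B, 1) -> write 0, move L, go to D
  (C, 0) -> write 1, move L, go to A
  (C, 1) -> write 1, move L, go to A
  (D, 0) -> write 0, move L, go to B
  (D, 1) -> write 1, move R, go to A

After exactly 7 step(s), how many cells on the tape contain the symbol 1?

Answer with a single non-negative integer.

Answer: 2

Derivation:
Step 1: in state A at pos 0, read 0 -> (A,0)->write 1,move R,goto B. Now: state=B, head=1, tape[-1..2]=0100 (head:   ^)
Step 2: in state B at pos 1, read 0 -> (B,0)->write 0,move L,goto C. Now: state=C, head=0, tape[-1..2]=0100 (head:  ^)
Step 3: in state C at pos 0, read 1 -> (C,1)->write 1,move L,goto A. Now: state=A, head=-1, tape[-2..2]=00100 (head:  ^)
Step 4: in state A at pos -1, read 0 -> (A,0)->write 1,move R,goto B. Now: state=B, head=0, tape[-2..2]=01100 (head:   ^)
Step 5: in state B at pos 0, read 1 -> (B,1)->write 0,move L,goto D. Now: state=D, head=-1, tape[-2..2]=01000 (head:  ^)
Step 6: in state D at pos -1, read 1 -> (D,1)->write 1,move R,goto A. Now: state=A, head=0, tape[-2..2]=01000 (head:   ^)
Step 7: in state A at pos 0, read 0 -> (A,0)->write 1,move R,goto B. Now: state=B, head=1, tape[-2..2]=01100 (head:    ^)
Cells containing 1 after step 7: {-1, 0} -> 2 cell(s)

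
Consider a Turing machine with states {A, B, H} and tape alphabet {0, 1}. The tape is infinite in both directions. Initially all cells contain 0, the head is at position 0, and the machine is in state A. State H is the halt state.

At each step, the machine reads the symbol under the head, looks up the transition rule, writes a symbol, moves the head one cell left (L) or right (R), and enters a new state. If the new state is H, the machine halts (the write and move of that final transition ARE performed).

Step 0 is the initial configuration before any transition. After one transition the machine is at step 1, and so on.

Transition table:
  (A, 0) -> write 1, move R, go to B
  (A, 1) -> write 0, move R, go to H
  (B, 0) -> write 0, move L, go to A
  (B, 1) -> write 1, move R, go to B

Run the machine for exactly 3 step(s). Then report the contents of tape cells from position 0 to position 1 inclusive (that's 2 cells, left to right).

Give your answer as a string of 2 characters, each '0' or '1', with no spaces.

Step 1: in state A at pos 0, read 0 -> (A,0)->write 1,move R,goto B. Now: state=B, head=1, tape[-1..2]=0100 (head:   ^)
Step 2: in state B at pos 1, read 0 -> (B,0)->write 0,move L,goto A. Now: state=A, head=0, tape[-1..2]=0100 (head:  ^)
Step 3: in state A at pos 0, read 1 -> (A,1)->write 0,move R,goto H. Now: state=H, head=1, tape[-1..2]=0000 (head:   ^)

Answer: 00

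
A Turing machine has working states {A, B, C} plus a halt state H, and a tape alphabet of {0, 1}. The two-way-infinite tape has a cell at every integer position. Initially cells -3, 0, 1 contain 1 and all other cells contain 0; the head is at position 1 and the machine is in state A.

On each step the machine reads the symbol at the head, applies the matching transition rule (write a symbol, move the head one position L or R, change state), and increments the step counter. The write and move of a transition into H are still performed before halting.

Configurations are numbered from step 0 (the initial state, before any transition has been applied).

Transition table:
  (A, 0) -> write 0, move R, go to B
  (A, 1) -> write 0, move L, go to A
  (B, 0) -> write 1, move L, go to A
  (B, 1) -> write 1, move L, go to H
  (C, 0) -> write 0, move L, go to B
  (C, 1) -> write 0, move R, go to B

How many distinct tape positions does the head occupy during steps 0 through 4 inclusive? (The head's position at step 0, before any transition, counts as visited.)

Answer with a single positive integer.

Answer: 3

Derivation:
Step 1: in state A at pos 1, read 1 -> (A,1)->write 0,move L,goto A. Now: state=A, head=0, tape[-4..2]=0100100 (head:     ^)
Step 2: in state A at pos 0, read 1 -> (A,1)->write 0,move L,goto A. Now: state=A, head=-1, tape[-4..2]=0100000 (head:    ^)
Step 3: in state A at pos -1, read 0 -> (A,0)->write 0,move R,goto B. Now: state=B, head=0, tape[-4..2]=0100000 (head:     ^)
Step 4: in state B at pos 0, read 0 -> (B,0)->write 1,move L,goto A. Now: state=A, head=-1, tape[-4..2]=0100100 (head:    ^)
Head positions at steps 0..4: starting at 1, distinct positions visited = {-1, 0, 1} -> 3 position(s)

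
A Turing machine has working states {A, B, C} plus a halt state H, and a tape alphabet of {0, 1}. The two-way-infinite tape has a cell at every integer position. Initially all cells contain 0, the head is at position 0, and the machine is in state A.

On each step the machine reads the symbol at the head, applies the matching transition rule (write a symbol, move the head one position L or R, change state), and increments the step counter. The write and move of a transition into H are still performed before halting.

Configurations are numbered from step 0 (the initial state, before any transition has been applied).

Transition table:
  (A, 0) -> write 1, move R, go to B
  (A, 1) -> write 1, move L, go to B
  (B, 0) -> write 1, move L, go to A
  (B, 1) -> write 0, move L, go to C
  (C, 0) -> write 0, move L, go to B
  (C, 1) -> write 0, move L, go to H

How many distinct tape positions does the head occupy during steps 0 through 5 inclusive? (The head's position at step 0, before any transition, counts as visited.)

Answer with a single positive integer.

Step 1: in state A at pos 0, read 0 -> (A,0)->write 1,move R,goto B. Now: state=B, head=1, tape[-1..2]=0100 (head:   ^)
Step 2: in state B at pos 1, read 0 -> (B,0)->write 1,move L,goto A. Now: state=A, head=0, tape[-1..2]=0110 (head:  ^)
Step 3: in state A at pos 0, read 1 -> (A,1)->write 1,move L,goto B. Now: state=B, head=-1, tape[-2..2]=00110 (head:  ^)
Step 4: in state B at pos -1, read 0 -> (B,0)->write 1,move L,goto A. Now: state=A, head=-2, tape[-3..2]=001110 (head:  ^)
Step 5: in state A at pos -2, read 0 -> (A,0)->write 1,move R,goto B. Now: state=B, head=-1, tape[-3..2]=011110 (head:   ^)
Head positions at steps 0..5: starting at 0, distinct positions visited = {-2, -1, 0, 1} -> 4 position(s)

Answer: 4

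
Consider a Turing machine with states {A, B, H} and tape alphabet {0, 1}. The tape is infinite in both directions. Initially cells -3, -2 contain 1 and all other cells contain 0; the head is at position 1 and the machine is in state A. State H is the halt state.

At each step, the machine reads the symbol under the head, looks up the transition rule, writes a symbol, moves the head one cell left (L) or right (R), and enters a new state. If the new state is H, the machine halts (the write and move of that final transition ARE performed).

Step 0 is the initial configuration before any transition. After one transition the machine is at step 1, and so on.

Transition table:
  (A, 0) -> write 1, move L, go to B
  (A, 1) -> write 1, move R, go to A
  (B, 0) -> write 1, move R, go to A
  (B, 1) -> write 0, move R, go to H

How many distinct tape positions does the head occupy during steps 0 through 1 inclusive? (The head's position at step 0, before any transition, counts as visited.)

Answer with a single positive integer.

Answer: 2

Derivation:
Step 1: in state A at pos 1, read 0 -> (A,0)->write 1,move L,goto B. Now: state=B, head=0, tape[-4..2]=0110010 (head:     ^)
Head positions at steps 0..1: starting at 1, distinct positions visited = {0, 1} -> 2 position(s)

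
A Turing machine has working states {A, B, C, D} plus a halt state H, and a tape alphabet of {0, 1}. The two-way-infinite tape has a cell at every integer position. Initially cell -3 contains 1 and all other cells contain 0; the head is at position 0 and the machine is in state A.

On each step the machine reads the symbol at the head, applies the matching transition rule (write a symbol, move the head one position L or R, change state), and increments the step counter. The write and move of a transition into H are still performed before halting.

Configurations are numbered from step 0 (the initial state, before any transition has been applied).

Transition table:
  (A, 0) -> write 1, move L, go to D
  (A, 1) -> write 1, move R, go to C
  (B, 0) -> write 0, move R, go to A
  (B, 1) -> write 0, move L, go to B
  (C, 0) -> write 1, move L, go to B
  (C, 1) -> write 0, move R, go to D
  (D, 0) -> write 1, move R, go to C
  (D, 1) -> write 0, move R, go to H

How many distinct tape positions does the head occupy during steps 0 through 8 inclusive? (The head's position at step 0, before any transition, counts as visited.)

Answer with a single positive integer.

Answer: 4

Derivation:
Step 1: in state A at pos 0, read 0 -> (A,0)->write 1,move L,goto D. Now: state=D, head=-1, tape[-4..1]=010010 (head:    ^)
Step 2: in state D at pos -1, read 0 -> (D,0)->write 1,move R,goto C. Now: state=C, head=0, tape[-4..1]=010110 (head:     ^)
Step 3: in state C at pos 0, read 1 -> (C,1)->write 0,move R,goto D. Now: state=D, head=1, tape[-4..2]=0101000 (head:      ^)
Step 4: in state D at pos 1, read 0 -> (D,0)->write 1,move R,goto C. Now: state=C, head=2, tape[-4..3]=01010100 (head:       ^)
Step 5: in state C at pos 2, read 0 -> (C,0)->write 1,move L,goto B. Now: state=B, head=1, tape[-4..3]=01010110 (head:      ^)
Step 6: in state B at pos 1, read 1 -> (B,1)->write 0,move L,goto B. Now: state=B, head=0, tape[-4..3]=01010010 (head:     ^)
Step 7: in state B at pos 0, read 0 -> (B,0)->write 0,move R,goto A. Now: state=A, head=1, tape[-4..3]=01010010 (head:      ^)
Step 8: in state A at pos 1, read 0 -> (A,0)->write 1,move L,goto D. Now: state=D, head=0, tape[-4..3]=01010110 (head:     ^)
Head positions at steps 0..8: starting at 0, distinct positions visited = {-1, 0, 1, 2} -> 4 position(s)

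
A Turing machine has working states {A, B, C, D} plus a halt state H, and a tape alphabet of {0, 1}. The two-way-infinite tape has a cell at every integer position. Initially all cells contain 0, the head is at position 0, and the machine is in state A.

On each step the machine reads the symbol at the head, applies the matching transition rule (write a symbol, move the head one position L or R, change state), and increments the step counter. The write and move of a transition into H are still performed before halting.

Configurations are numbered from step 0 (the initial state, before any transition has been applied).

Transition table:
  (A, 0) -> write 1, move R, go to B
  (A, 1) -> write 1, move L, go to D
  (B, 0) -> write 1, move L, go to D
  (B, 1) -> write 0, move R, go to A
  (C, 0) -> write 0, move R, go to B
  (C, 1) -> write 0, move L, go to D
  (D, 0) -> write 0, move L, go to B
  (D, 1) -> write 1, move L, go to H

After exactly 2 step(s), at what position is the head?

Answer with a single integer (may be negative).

Step 1: in state A at pos 0, read 0 -> (A,0)->write 1,move R,goto B. Now: state=B, head=1, tape[-1..2]=0100 (head:   ^)
Step 2: in state B at pos 1, read 0 -> (B,0)->write 1,move L,goto D. Now: state=D, head=0, tape[-1..2]=0110 (head:  ^)

Answer: 0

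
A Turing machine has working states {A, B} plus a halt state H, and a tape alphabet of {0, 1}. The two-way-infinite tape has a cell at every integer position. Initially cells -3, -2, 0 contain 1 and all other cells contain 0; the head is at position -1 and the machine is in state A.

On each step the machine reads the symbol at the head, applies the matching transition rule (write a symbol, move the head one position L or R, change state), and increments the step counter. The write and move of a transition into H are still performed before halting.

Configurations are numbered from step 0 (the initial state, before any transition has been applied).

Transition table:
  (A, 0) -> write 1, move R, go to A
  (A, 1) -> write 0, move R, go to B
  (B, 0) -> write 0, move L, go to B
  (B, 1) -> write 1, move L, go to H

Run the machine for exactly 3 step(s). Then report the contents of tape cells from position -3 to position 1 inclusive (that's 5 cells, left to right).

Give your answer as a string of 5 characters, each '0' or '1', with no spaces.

Answer: 11100

Derivation:
Step 1: in state A at pos -1, read 0 -> (A,0)->write 1,move R,goto A. Now: state=A, head=0, tape[-4..1]=011110 (head:     ^)
Step 2: in state A at pos 0, read 1 -> (A,1)->write 0,move R,goto B. Now: state=B, head=1, tape[-4..2]=0111000 (head:      ^)
Step 3: in state B at pos 1, read 0 -> (B,0)->write 0,move L,goto B. Now: state=B, head=0, tape[-4..2]=0111000 (head:     ^)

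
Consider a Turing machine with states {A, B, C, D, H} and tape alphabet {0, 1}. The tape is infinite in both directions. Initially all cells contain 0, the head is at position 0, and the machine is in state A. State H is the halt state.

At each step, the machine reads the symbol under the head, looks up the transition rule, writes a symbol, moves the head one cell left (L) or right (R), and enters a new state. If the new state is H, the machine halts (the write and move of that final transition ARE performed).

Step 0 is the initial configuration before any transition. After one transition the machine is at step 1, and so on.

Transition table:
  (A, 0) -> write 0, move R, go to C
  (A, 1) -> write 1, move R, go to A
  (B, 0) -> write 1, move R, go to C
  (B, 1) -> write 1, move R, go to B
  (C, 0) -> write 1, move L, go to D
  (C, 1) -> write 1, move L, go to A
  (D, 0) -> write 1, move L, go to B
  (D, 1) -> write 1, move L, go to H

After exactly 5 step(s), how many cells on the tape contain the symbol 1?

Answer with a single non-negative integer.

Answer: 3

Derivation:
Step 1: in state A at pos 0, read 0 -> (A,0)->write 0,move R,goto C. Now: state=C, head=1, tape[-1..2]=0000 (head:   ^)
Step 2: in state C at pos 1, read 0 -> (C,0)->write 1,move L,goto D. Now: state=D, head=0, tape[-1..2]=0010 (head:  ^)
Step 3: in state D at pos 0, read 0 -> (D,0)->write 1,move L,goto B. Now: state=B, head=-1, tape[-2..2]=00110 (head:  ^)
Step 4: in state B at pos -1, read 0 -> (B,0)->write 1,move R,goto C. Now: state=C, head=0, tape[-2..2]=01110 (head:   ^)
Step 5: in state C at pos 0, read 1 -> (C,1)->write 1,move L,goto A. Now: state=A, head=-1, tape[-2..2]=01110 (head:  ^)
Cells containing 1 after step 5: {-1, 0, 1} -> 3 cell(s)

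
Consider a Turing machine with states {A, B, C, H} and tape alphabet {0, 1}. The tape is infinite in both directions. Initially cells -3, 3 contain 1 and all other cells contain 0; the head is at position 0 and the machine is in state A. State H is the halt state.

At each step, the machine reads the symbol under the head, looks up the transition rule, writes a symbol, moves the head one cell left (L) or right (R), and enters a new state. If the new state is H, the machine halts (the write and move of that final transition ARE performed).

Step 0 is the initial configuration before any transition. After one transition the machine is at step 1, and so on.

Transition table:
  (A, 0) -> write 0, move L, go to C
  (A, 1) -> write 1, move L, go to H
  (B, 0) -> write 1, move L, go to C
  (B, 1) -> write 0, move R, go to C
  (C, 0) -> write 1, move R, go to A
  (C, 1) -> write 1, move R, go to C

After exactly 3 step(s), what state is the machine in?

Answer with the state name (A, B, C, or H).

Answer: C

Derivation:
Step 1: in state A at pos 0, read 0 -> (A,0)->write 0,move L,goto C. Now: state=C, head=-1, tape[-4..4]=010000010 (head:    ^)
Step 2: in state C at pos -1, read 0 -> (C,0)->write 1,move R,goto A. Now: state=A, head=0, tape[-4..4]=010100010 (head:     ^)
Step 3: in state A at pos 0, read 0 -> (A,0)->write 0,move L,goto C. Now: state=C, head=-1, tape[-4..4]=010100010 (head:    ^)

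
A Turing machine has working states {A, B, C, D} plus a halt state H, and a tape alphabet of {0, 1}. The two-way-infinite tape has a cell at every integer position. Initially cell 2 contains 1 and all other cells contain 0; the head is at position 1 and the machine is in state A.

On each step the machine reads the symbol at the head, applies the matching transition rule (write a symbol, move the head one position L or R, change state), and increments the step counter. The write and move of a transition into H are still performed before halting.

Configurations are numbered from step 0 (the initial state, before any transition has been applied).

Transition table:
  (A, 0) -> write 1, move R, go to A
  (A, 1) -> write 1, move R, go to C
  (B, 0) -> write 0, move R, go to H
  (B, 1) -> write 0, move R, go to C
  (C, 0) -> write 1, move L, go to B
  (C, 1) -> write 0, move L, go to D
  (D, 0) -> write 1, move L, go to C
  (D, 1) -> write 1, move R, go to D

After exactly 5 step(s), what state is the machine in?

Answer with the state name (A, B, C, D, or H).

Step 1: in state A at pos 1, read 0 -> (A,0)->write 1,move R,goto A. Now: state=A, head=2, tape[0..3]=0110 (head:   ^)
Step 2: in state A at pos 2, read 1 -> (A,1)->write 1,move R,goto C. Now: state=C, head=3, tape[0..4]=01100 (head:    ^)
Step 3: in state C at pos 3, read 0 -> (C,0)->write 1,move L,goto B. Now: state=B, head=2, tape[0..4]=01110 (head:   ^)
Step 4: in state B at pos 2, read 1 -> (B,1)->write 0,move R,goto C. Now: state=C, head=3, tape[0..4]=01010 (head:    ^)
Step 5: in state C at pos 3, read 1 -> (C,1)->write 0,move L,goto D. Now: state=D, head=2, tape[0..4]=01000 (head:   ^)

Answer: D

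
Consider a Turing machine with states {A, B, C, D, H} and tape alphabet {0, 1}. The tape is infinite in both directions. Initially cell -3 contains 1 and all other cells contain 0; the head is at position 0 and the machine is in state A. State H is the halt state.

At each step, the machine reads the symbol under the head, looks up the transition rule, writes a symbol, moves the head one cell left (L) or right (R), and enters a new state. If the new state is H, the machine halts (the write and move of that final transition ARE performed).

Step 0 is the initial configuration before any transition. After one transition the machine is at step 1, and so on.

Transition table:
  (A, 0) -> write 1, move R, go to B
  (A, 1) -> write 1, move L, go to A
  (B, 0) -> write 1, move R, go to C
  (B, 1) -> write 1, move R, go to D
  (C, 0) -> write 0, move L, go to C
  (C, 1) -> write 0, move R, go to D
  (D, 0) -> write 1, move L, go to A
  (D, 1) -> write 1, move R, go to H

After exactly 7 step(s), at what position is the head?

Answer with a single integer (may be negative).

Step 1: in state A at pos 0, read 0 -> (A,0)->write 1,move R,goto B. Now: state=B, head=1, tape[-4..2]=0100100 (head:      ^)
Step 2: in state B at pos 1, read 0 -> (B,0)->write 1,move R,goto C. Now: state=C, head=2, tape[-4..3]=01001100 (head:       ^)
Step 3: in state C at pos 2, read 0 -> (C,0)->write 0,move L,goto C. Now: state=C, head=1, tape[-4..3]=01001100 (head:      ^)
Step 4: in state C at pos 1, read 1 -> (C,1)->write 0,move R,goto D. Now: state=D, head=2, tape[-4..3]=01001000 (head:       ^)
Step 5: in state D at pos 2, read 0 -> (D,0)->write 1,move L,goto A. Now: state=A, head=1, tape[-4..3]=01001010 (head:      ^)
Step 6: in state A at pos 1, read 0 -> (A,0)->write 1,move R,goto B. Now: state=B, head=2, tape[-4..3]=01001110 (head:       ^)
Step 7: in state B at pos 2, read 1 -> (B,1)->write 1,move R,goto D. Now: state=D, head=3, tape[-4..4]=010011100 (head:        ^)

Answer: 3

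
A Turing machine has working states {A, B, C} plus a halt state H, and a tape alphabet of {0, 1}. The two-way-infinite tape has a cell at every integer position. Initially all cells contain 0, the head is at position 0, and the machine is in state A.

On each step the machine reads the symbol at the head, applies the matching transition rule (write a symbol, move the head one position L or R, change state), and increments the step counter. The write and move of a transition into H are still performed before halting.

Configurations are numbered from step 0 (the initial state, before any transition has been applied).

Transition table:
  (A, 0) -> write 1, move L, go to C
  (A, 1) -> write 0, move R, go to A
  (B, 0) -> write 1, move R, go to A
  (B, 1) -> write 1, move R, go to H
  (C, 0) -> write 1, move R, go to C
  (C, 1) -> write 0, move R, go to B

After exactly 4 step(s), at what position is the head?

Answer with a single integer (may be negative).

Answer: 2

Derivation:
Step 1: in state A at pos 0, read 0 -> (A,0)->write 1,move L,goto C. Now: state=C, head=-1, tape[-2..1]=0010 (head:  ^)
Step 2: in state C at pos -1, read 0 -> (C,0)->write 1,move R,goto C. Now: state=C, head=0, tape[-2..1]=0110 (head:   ^)
Step 3: in state C at pos 0, read 1 -> (C,1)->write 0,move R,goto B. Now: state=B, head=1, tape[-2..2]=01000 (head:    ^)
Step 4: in state B at pos 1, read 0 -> (B,0)->write 1,move R,goto A. Now: state=A, head=2, tape[-2..3]=010100 (head:     ^)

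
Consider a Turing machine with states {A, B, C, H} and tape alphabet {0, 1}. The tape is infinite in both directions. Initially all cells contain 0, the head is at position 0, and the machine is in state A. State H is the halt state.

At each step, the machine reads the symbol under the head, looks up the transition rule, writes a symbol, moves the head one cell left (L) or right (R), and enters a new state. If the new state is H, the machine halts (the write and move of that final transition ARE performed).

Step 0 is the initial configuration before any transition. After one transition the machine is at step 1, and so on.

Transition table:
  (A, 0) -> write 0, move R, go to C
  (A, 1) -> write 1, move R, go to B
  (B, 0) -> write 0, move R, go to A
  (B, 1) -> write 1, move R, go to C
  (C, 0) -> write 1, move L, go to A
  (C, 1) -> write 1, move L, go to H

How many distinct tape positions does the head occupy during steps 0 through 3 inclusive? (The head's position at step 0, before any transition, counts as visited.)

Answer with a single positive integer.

Step 1: in state A at pos 0, read 0 -> (A,0)->write 0,move R,goto C. Now: state=C, head=1, tape[-1..2]=0000 (head:   ^)
Step 2: in state C at pos 1, read 0 -> (C,0)->write 1,move L,goto A. Now: state=A, head=0, tape[-1..2]=0010 (head:  ^)
Step 3: in state A at pos 0, read 0 -> (A,0)->write 0,move R,goto C. Now: state=C, head=1, tape[-1..2]=0010 (head:   ^)
Head positions at steps 0..3: starting at 0, distinct positions visited = {0, 1} -> 2 position(s)

Answer: 2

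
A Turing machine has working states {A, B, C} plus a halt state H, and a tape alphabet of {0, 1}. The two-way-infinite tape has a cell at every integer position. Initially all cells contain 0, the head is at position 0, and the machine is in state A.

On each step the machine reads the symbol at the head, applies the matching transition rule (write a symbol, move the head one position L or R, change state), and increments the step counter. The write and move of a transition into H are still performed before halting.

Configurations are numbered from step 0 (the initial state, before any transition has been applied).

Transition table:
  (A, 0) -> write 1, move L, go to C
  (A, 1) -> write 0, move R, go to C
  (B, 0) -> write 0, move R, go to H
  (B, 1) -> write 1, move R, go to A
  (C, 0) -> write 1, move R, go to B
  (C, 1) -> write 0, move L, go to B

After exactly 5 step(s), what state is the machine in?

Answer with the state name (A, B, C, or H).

Step 1: in state A at pos 0, read 0 -> (A,0)->write 1,move L,goto C. Now: state=C, head=-1, tape[-2..1]=0010 (head:  ^)
Step 2: in state C at pos -1, read 0 -> (C,0)->write 1,move R,goto B. Now: state=B, head=0, tape[-2..1]=0110 (head:   ^)
Step 3: in state B at pos 0, read 1 -> (B,1)->write 1,move R,goto A. Now: state=A, head=1, tape[-2..2]=01100 (head:    ^)
Step 4: in state A at pos 1, read 0 -> (A,0)->write 1,move L,goto C. Now: state=C, head=0, tape[-2..2]=01110 (head:   ^)
Step 5: in state C at pos 0, read 1 -> (C,1)->write 0,move L,goto B. Now: state=B, head=-1, tape[-2..2]=01010 (head:  ^)

Answer: B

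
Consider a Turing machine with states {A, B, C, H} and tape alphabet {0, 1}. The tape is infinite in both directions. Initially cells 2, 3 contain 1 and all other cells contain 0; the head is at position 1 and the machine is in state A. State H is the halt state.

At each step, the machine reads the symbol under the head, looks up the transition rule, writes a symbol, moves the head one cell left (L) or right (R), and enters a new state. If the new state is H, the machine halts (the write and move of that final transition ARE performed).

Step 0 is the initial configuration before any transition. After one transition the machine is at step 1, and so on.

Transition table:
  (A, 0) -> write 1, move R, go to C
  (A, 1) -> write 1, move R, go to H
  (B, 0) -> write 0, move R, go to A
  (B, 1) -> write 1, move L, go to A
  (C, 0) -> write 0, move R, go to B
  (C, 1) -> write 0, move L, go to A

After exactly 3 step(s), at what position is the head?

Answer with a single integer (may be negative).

Answer: 2

Derivation:
Step 1: in state A at pos 1, read 0 -> (A,0)->write 1,move R,goto C. Now: state=C, head=2, tape[0..4]=01110 (head:   ^)
Step 2: in state C at pos 2, read 1 -> (C,1)->write 0,move L,goto A. Now: state=A, head=1, tape[0..4]=01010 (head:  ^)
Step 3: in state A at pos 1, read 1 -> (A,1)->write 1,move R,goto H. Now: state=H, head=2, tape[0..4]=01010 (head:   ^)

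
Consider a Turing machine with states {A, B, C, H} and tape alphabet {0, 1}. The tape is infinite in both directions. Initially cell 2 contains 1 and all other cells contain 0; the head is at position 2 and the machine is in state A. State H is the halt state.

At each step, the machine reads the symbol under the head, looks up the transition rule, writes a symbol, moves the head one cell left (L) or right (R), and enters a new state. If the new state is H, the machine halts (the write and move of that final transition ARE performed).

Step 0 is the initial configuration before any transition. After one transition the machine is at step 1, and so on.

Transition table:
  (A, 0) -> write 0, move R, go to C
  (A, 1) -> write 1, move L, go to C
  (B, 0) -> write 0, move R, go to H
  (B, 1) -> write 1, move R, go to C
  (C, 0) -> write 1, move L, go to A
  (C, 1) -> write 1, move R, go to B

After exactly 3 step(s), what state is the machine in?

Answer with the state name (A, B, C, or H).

Answer: C

Derivation:
Step 1: in state A at pos 2, read 1 -> (A,1)->write 1,move L,goto C. Now: state=C, head=1, tape[0..3]=0010 (head:  ^)
Step 2: in state C at pos 1, read 0 -> (C,0)->write 1,move L,goto A. Now: state=A, head=0, tape[-1..3]=00110 (head:  ^)
Step 3: in state A at pos 0, read 0 -> (A,0)->write 0,move R,goto C. Now: state=C, head=1, tape[-1..3]=00110 (head:   ^)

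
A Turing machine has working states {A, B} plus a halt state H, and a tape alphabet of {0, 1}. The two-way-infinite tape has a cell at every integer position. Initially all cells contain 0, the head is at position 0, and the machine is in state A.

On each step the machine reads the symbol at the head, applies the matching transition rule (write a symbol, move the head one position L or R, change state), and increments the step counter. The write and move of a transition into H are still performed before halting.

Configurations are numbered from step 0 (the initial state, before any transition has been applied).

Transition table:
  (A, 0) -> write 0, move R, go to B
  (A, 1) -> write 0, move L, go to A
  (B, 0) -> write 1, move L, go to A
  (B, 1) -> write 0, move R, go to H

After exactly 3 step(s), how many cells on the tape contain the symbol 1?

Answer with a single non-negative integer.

Step 1: in state A at pos 0, read 0 -> (A,0)->write 0,move R,goto B. Now: state=B, head=1, tape[-1..2]=0000 (head:   ^)
Step 2: in state B at pos 1, read 0 -> (B,0)->write 1,move L,goto A. Now: state=A, head=0, tape[-1..2]=0010 (head:  ^)
Step 3: in state A at pos 0, read 0 -> (A,0)->write 0,move R,goto B. Now: state=B, head=1, tape[-1..2]=0010 (head:   ^)
Cells containing 1 after step 3: {1} -> 1 cell(s)

Answer: 1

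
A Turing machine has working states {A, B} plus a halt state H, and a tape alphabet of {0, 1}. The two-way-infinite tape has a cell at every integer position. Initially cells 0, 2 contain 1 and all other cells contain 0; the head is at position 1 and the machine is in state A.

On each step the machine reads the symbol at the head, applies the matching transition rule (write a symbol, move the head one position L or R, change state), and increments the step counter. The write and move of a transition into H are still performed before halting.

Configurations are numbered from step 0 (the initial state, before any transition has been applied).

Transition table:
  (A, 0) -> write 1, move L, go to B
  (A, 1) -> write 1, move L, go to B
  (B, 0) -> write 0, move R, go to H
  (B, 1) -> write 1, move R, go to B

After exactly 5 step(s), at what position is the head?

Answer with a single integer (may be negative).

Answer: 4

Derivation:
Step 1: in state A at pos 1, read 0 -> (A,0)->write 1,move L,goto B. Now: state=B, head=0, tape[-1..3]=01110 (head:  ^)
Step 2: in state B at pos 0, read 1 -> (B,1)->write 1,move R,goto B. Now: state=B, head=1, tape[-1..3]=01110 (head:   ^)
Step 3: in state B at pos 1, read 1 -> (B,1)->write 1,move R,goto B. Now: state=B, head=2, tape[-1..3]=01110 (head:    ^)
Step 4: in state B at pos 2, read 1 -> (B,1)->write 1,move R,goto B. Now: state=B, head=3, tape[-1..4]=011100 (head:     ^)
Step 5: in state B at pos 3, read 0 -> (B,0)->write 0,move R,goto H. Now: state=H, head=4, tape[-1..5]=0111000 (head:      ^)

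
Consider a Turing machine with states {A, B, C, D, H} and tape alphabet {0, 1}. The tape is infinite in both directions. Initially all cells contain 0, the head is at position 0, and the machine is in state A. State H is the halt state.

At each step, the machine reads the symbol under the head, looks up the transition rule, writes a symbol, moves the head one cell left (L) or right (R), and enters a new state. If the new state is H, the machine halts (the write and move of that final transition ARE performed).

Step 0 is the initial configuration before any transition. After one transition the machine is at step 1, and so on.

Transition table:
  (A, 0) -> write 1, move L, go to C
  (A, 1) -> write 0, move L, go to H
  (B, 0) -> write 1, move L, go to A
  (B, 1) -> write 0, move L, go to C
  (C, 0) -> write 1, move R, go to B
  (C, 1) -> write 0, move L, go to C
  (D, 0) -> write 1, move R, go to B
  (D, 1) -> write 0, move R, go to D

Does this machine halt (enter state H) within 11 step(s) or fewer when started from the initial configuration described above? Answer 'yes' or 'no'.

Answer: yes

Derivation:
Step 1: in state A at pos 0, read 0 -> (A,0)->write 1,move L,goto C. Now: state=C, head=-1, tape[-2..1]=0010 (head:  ^)
Step 2: in state C at pos -1, read 0 -> (C,0)->write 1,move R,goto B. Now: state=B, head=0, tape[-2..1]=0110 (head:   ^)
Step 3: in state B at pos 0, read 1 -> (B,1)->write 0,move L,goto C. Now: state=C, head=-1, tape[-2..1]=0100 (head:  ^)
Step 4: in state C at pos -1, read 1 -> (C,1)->write 0,move L,goto C. Now: state=C, head=-2, tape[-3..1]=00000 (head:  ^)
Step 5: in state C at pos -2, read 0 -> (C,0)->write 1,move R,goto B. Now: state=B, head=-1, tape[-3..1]=01000 (head:   ^)
Step 6: in state B at pos -1, read 0 -> (B,0)->write 1,move L,goto A. Now: state=A, head=-2, tape[-3..1]=01100 (head:  ^)
Step 7: in state A at pos -2, read 1 -> (A,1)->write 0,move L,goto H. Now: state=H, head=-3, tape[-4..1]=000100 (head:  ^)
State H reached at step 7; 7 <= 11 -> yes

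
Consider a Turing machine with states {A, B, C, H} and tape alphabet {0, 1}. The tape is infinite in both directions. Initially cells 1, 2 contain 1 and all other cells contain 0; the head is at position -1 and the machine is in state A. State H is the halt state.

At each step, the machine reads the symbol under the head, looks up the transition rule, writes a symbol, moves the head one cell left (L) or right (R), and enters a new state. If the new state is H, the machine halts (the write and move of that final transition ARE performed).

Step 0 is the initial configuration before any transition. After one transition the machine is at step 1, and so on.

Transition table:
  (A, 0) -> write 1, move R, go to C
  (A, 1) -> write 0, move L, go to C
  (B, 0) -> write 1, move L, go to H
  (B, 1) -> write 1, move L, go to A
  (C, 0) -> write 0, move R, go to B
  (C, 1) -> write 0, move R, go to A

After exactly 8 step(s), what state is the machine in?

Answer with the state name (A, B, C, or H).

Answer: H

Derivation:
Step 1: in state A at pos -1, read 0 -> (A,0)->write 1,move R,goto C. Now: state=C, head=0, tape[-2..3]=010110 (head:   ^)
Step 2: in state C at pos 0, read 0 -> (C,0)->write 0,move R,goto B. Now: state=B, head=1, tape[-2..3]=010110 (head:    ^)
Step 3: in state B at pos 1, read 1 -> (B,1)->write 1,move L,goto A. Now: state=A, head=0, tape[-2..3]=010110 (head:   ^)
Step 4: in state A at pos 0, read 0 -> (A,0)->write 1,move R,goto C. Now: state=C, head=1, tape[-2..3]=011110 (head:    ^)
Step 5: in state C at pos 1, read 1 -> (C,1)->write 0,move R,goto A. Now: state=A, head=2, tape[-2..3]=011010 (head:     ^)
Step 6: in state A at pos 2, read 1 -> (A,1)->write 0,move L,goto C. Now: state=C, head=1, tape[-2..3]=011000 (head:    ^)
Step 7: in state C at pos 1, read 0 -> (C,0)->write 0,move R,goto B. Now: state=B, head=2, tape[-2..3]=011000 (head:     ^)
Step 8: in state B at pos 2, read 0 -> (B,0)->write 1,move L,goto H. Now: state=H, head=1, tape[-2..3]=011010 (head:    ^)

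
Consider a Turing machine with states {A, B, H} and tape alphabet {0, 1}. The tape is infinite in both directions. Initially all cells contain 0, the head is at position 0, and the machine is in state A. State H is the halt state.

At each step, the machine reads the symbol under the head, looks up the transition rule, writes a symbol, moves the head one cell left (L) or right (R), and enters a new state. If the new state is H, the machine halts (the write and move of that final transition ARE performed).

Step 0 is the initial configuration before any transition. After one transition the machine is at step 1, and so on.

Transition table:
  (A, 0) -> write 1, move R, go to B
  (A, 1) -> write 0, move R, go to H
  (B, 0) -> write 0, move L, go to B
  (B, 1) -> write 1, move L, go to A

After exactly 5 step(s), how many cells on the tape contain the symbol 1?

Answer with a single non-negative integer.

Step 1: in state A at pos 0, read 0 -> (A,0)->write 1,move R,goto B. Now: state=B, head=1, tape[-1..2]=0100 (head:   ^)
Step 2: in state B at pos 1, read 0 -> (B,0)->write 0,move L,goto B. Now: state=B, head=0, tape[-1..2]=0100 (head:  ^)
Step 3: in state B at pos 0, read 1 -> (B,1)->write 1,move L,goto A. Now: state=A, head=-1, tape[-2..2]=00100 (head:  ^)
Step 4: in state A at pos -1, read 0 -> (A,0)->write 1,move R,goto B. Now: state=B, head=0, tape[-2..2]=01100 (head:   ^)
Step 5: in state B at pos 0, read 1 -> (B,1)->write 1,move L,goto A. Now: state=A, head=-1, tape[-2..2]=01100 (head:  ^)
Cells containing 1 after step 5: {-1, 0} -> 2 cell(s)

Answer: 2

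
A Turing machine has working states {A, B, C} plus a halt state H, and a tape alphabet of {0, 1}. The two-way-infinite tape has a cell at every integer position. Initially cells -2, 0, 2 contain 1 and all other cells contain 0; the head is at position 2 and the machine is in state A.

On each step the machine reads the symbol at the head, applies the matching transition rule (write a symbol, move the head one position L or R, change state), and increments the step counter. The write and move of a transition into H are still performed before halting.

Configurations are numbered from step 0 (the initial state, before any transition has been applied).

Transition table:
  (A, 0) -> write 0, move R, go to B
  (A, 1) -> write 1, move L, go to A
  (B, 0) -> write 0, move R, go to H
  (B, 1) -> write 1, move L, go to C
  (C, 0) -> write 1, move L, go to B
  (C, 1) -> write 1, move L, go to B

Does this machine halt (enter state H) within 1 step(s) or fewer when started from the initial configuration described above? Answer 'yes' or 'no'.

Step 1: in state A at pos 2, read 1 -> (A,1)->write 1,move L,goto A. Now: state=A, head=1, tape[-3..3]=0101010 (head:     ^)
After 1 step(s): state = A (not H) -> not halted within 1 -> no

Answer: no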